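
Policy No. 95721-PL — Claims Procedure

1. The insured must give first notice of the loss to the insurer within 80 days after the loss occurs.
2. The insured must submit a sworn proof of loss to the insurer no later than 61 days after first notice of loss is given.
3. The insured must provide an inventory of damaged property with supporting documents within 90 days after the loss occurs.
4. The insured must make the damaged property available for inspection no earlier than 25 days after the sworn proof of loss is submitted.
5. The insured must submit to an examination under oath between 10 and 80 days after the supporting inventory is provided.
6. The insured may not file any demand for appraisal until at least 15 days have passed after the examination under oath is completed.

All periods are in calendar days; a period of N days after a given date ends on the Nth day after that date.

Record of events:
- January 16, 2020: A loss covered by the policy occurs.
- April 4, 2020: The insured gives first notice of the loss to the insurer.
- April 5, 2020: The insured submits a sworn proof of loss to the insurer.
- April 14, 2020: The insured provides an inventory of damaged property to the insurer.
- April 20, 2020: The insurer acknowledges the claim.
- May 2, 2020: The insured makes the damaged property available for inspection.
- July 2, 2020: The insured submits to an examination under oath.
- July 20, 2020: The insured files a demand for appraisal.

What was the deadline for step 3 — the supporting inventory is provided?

April 15, 2020

Step 3 runs from January 16, 2020, when the loss occurs. 90 days after January 16, 2020 is April 15, 2020.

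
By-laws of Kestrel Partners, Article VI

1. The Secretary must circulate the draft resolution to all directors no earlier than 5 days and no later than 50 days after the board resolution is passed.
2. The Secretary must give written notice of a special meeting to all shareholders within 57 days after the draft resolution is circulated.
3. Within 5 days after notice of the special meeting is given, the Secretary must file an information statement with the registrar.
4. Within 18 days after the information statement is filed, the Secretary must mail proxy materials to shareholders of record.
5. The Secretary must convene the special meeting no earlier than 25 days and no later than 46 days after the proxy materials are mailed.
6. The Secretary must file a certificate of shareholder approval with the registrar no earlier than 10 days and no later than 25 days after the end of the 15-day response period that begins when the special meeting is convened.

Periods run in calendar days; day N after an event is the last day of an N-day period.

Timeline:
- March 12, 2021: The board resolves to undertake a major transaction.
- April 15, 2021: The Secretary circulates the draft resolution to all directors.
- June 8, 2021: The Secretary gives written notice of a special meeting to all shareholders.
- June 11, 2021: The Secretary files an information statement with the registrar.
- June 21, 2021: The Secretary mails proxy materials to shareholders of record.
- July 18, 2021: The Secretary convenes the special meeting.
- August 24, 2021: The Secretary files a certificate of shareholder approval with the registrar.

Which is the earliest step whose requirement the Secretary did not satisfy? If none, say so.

Step 1: the window is 5–50 days after March 12, 2021 (when the board resolution is passed), so March 17, 2021 through May 1, 2021; done April 15, 2021, which is between those dates.
Step 2: 57 days after April 15, 2021 (when the draft resolution is circulated) is June 11, 2021; June 8, 2021 is within that limit.
Step 3: 5 days after June 8, 2021 (when notice of the special meeting is given) is June 13, 2021; completed June 11, 2021, before the deadline.
Step 4: 18 days after June 11, 2021 (when the information statement is filed) is June 29, 2021; done June 21, 2021 — timely.
Step 5: the window is 25–46 days after June 21, 2021 (when the proxy materials are mailed), so July 16, 2021 through August 6, 2021; July 18, 2021 falls inside that range.
Step 6: the window is 10–25 days after August 2, 2021 (end of the 15-day response period, which began when the special meeting is convened on July 18, 2021), so August 12, 2021 through August 27, 2021; done August 24, 2021 — within the window.

None — every step was satisfied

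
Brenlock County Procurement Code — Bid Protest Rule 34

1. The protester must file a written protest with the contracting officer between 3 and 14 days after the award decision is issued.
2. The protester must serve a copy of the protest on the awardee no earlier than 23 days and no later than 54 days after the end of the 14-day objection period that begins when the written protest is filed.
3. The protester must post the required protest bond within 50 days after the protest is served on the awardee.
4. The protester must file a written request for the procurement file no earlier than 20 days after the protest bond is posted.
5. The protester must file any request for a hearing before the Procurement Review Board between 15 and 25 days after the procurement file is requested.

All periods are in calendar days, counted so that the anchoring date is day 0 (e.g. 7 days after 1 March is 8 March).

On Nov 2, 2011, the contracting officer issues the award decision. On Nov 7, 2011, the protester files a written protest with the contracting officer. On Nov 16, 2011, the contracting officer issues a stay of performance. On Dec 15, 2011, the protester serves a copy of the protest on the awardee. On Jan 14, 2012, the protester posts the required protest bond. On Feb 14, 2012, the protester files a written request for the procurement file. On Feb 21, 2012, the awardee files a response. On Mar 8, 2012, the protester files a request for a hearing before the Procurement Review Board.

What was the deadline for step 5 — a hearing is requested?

Step 5 runs from Feb 14, 2012, when the procurement file is requested. The window is 15–25 days after Feb 14, 2012; it closes on Mar 10, 2012.

Mar 10, 2012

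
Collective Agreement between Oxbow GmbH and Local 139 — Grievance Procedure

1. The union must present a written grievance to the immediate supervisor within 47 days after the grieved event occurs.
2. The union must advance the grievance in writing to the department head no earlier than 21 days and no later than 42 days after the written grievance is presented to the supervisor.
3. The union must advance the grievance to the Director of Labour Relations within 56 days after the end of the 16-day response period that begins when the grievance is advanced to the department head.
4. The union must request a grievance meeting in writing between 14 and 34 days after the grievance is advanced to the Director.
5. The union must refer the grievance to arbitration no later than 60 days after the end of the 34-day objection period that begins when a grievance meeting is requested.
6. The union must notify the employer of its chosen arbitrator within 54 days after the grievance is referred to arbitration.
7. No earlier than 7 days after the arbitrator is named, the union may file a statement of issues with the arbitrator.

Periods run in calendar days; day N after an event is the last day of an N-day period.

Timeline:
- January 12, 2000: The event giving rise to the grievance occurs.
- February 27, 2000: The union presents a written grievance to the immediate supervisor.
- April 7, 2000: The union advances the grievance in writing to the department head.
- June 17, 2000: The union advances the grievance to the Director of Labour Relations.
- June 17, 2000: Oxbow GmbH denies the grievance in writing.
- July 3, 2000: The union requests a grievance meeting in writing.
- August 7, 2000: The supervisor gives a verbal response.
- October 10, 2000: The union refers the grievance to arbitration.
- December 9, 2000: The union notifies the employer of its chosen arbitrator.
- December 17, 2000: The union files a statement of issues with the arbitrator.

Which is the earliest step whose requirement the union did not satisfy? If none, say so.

Step 5

Step 1 — counting 47 days from January 12, 2000 (when the grieved event occurs) gives a deadline of February 28, 2000; completed February 27, 2000, before the deadline.
Step 2 — 21 and 42 days from February 27, 2000 (when the written grievance is presented to the supervisor) are March 19, 2000 and April 9, 2000 respectively; done April 7, 2000, which is between those dates.
Step 3 — counting 56 days from April 23, 2000 (end of the 16-day response period, which began when the grievance is advanced to the department head on April 7, 2000) gives a deadline of June 18, 2000; June 17, 2000 is within that limit.
Step 4 — 14 and 34 days from June 17, 2000 (when the grievance is advanced to the Director) are July 1, 2000 and July 21, 2000 respectively; done July 3, 2000 — within the window.
Step 5 — counting 60 days from August 6, 2000 (end of the 34-day objection period, which began when a grievance meeting is requested on July 3, 2000) gives a deadline of October 5, 2000; not done until October 10, 2000, 5 days after the deadline.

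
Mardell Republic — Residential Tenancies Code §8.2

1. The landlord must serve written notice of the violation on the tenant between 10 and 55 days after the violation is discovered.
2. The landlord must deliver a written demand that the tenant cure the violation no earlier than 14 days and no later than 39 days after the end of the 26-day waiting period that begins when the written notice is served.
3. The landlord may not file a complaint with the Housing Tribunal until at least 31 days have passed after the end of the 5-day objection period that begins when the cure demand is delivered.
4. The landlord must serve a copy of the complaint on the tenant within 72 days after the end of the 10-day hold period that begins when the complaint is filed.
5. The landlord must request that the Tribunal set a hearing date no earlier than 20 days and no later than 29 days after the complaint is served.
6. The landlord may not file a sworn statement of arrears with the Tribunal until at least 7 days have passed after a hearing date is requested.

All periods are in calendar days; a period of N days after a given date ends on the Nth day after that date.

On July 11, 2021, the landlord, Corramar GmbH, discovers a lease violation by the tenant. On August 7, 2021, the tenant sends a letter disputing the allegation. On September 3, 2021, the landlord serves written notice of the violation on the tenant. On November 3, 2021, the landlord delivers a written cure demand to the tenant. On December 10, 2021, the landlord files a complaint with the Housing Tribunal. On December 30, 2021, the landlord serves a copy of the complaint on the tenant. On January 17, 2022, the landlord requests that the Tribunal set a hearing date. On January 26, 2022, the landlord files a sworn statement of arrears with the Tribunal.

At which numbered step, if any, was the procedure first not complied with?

(1) the permitted window runs from July 11, 2021 + 10 = July 21, 2021 to July 11, 2021 + 55 = September 4, 2021; September 3, 2021 falls inside that range.
(2) the permitted window runs from September 29, 2021 + 14 = October 13, 2021 to September 29, 2021 + 39 = November 7, 2021; done November 3, 2021 — within the window.
(3) permitted from November 8, 2021 + 31 days = December 9, 2021 onward; December 10, 2021 is on or after that date.
(4) due by December 20, 2021 + 72 days = March 2, 2022; December 30, 2021 is within that limit.
(5) the permitted window runs from December 30, 2021 + 20 = January 19, 2022 to December 30, 2021 + 29 = January 28, 2022; January 17, 2022 is 2 days too early.

Step 5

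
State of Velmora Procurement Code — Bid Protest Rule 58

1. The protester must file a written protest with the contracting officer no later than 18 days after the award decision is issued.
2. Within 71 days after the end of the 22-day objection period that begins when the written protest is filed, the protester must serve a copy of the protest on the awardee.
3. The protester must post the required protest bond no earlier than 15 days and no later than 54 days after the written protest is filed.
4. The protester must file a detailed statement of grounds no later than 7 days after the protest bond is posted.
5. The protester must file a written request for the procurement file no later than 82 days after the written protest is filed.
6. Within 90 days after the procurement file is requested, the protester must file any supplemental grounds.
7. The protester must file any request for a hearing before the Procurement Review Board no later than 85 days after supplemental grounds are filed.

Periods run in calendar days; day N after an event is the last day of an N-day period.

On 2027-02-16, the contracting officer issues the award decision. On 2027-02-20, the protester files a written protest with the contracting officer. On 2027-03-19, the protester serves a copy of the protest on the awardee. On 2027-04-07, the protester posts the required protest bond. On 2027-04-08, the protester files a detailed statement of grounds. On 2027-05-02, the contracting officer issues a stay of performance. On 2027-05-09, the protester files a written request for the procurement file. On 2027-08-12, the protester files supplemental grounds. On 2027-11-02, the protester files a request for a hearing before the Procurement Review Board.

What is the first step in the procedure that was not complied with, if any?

Step 6

Step 1 — counting 18 days from 2027-02-16 (when the award decision is issued) gives a deadline of 2027-03-06; done 2027-02-20 — timely.
Step 2 — counting 71 days from 2027-03-14 (end of the 22-day objection period, which began when the written protest is filed on 2027-02-20) gives a deadline of 2027-05-24; 2027-03-19 is within that limit.
Step 3 — 15 and 54 days from 2027-02-20 (when the written protest is filed) are 2027-03-07 and 2027-04-15 respectively; done 2027-04-07 — within the window.
Step 4 — counting 7 days from 2027-04-07 (when the protest bond is posted) gives a deadline of 2027-04-14; done 2027-04-08 — timely.
Step 5 — counting 82 days from 2027-02-20 (when the written protest is filed) gives a deadline of 2027-05-13; 2027-05-09 is within that limit.
Step 6 — counting 90 days from 2027-05-09 (when the procurement file is requested) gives a deadline of 2027-08-07; done 2027-08-12 — 5 days late.
The analysis stops there.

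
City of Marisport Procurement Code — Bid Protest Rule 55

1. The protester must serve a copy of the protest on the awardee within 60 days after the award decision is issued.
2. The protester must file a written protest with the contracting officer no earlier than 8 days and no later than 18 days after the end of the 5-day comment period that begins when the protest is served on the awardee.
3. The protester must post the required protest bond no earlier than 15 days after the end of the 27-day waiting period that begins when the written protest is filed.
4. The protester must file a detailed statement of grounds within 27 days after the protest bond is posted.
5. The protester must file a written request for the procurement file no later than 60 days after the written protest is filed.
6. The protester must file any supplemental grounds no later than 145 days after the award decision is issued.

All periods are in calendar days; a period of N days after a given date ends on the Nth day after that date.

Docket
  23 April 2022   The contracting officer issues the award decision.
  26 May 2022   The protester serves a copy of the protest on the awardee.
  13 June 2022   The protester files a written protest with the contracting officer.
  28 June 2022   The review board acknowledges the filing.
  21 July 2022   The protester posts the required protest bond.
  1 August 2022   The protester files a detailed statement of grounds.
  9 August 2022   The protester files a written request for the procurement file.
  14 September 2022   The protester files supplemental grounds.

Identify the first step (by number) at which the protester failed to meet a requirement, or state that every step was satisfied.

Step 3

(1) due by 23 April 2022 + 60 days = 22 June 2022; 26 May 2022 is within that limit.
(2) the permitted window runs from 31 May 2022 + 8 = 8 June 2022 to 31 May 2022 + 18 = 18 June 2022; 13 June 2022 falls inside that range.
(3) permitted from 10 July 2022 + 15 days = 25 July 2022 onward; acted on 21 July 2022, 4 days prematurely.
That is the first point of non-compliance.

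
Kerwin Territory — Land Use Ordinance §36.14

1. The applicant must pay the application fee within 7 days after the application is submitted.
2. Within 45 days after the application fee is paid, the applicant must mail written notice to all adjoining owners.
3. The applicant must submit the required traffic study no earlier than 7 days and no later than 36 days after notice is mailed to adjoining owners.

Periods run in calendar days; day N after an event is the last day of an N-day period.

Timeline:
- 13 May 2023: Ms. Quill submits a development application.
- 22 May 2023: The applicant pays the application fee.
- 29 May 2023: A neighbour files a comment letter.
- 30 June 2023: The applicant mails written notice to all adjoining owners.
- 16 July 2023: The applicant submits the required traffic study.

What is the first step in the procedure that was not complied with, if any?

Step 1

Step 1: 7 days after 13 May 2023 (when the application is submitted) is 20 May 2023; 22 May 2023 misses that deadline by 2 days.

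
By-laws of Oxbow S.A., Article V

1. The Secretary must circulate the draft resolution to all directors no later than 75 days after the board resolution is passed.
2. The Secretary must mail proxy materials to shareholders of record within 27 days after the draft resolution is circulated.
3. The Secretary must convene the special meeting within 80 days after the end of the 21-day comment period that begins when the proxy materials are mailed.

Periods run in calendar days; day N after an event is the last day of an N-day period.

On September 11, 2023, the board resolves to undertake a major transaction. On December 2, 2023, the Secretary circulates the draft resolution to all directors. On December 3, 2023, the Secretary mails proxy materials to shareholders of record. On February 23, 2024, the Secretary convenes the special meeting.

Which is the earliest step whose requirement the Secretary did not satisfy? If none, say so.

Step 1 — counting 75 days from September 11, 2023 (when the board resolution is passed) gives a deadline of November 25, 2023; December 2, 2023 misses that deadline by 7 days.
No need to go further; step 1 was not satisfied.

Step 1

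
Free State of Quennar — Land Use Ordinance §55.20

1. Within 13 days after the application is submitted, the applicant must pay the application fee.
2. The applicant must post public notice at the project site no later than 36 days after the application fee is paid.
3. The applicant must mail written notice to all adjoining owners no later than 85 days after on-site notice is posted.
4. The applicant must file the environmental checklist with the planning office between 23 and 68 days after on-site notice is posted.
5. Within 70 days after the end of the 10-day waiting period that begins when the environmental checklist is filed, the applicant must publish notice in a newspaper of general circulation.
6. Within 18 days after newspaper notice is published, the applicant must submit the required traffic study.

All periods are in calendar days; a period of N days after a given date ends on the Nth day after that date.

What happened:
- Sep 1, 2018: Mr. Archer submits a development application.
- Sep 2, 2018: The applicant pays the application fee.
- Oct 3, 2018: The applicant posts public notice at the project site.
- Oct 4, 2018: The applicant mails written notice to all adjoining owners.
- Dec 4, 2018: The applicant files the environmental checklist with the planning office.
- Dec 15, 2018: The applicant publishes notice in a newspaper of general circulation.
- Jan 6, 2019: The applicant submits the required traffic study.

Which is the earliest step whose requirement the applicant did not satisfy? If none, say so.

Step 6

Step 1 — counting 13 days from Sep 1, 2018 (when the application is submitted) gives a deadline of Sep 14, 2018; Sep 2, 2018 is within that limit.
Step 2 — counting 36 days from Sep 2, 2018 (when the application fee is paid) gives a deadline of Oct 8, 2018; done Oct 3, 2018 — timely.
Step 3 — counting 85 days from Oct 3, 2018 (when on-site notice is posted) gives a deadline of Dec 27, 2018; completed Oct 4, 2018, before the deadline.
Step 4 — 23 and 68 days from Oct 3, 2018 (when on-site notice is posted) are Oct 26, 2018 and Dec 10, 2018 respectively; Dec 4, 2018 falls inside that range.
Step 5 — counting 70 days from Dec 14, 2018 (end of the 10-day waiting period, which began when the environmental checklist is filed on Dec 4, 2018) gives a deadline of Feb 22, 2019; completed Dec 15, 2018, before the deadline.
Step 6 — counting 18 days from Dec 15, 2018 (when newspaper notice is published) gives a deadline of Jan 2, 2019; Jan 6, 2019 misses that deadline by 4 days.
That is the first point of non-compliance.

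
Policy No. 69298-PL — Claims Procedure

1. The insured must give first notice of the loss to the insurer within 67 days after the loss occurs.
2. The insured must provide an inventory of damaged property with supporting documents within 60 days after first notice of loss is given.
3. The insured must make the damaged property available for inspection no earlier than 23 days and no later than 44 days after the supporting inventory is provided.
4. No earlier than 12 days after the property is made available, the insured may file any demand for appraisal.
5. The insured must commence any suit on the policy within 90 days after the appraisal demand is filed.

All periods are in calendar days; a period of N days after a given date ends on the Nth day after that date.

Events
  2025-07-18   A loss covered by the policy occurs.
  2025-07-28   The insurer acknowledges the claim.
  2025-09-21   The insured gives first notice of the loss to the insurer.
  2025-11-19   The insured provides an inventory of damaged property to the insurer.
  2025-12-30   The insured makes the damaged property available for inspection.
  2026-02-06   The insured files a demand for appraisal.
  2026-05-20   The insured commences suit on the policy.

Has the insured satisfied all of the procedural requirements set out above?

(1) due by 2025-07-18 + 67 days = 2025-09-23; 2025-09-21 is within that limit.
(2) due by 2025-09-21 + 60 days = 2025-11-20; done 2025-11-19 — timely.
(3) the permitted window runs from 2025-11-19 + 23 = 2025-12-12 to 2025-11-19 + 44 = 2026-01-02; done 2025-12-30 — within the window.
(4) permitted from 2025-12-30 + 12 days = 2026-01-11 onward; 2026-02-06 is on or after that date.
(5) due by 2026-02-06 + 90 days = 2026-05-07; done 2026-05-20 — 13 days late.
The procedure was therefore not followed at step 5.

No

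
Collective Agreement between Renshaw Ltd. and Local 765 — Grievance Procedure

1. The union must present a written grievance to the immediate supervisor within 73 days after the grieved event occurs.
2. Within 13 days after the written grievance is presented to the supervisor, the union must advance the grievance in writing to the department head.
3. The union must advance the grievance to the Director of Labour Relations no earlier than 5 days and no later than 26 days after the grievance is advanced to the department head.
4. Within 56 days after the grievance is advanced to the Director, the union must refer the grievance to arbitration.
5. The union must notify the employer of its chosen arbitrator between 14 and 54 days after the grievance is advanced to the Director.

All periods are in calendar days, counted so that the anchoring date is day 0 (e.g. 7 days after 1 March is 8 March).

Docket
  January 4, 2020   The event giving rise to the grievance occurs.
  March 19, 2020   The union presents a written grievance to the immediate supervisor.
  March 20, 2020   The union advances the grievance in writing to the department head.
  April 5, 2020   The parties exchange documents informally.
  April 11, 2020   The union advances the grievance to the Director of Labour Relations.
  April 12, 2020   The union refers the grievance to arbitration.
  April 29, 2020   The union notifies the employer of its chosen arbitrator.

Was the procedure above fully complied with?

Step 1: 73 days after January 4, 2020 (when the grieved event occurs) is March 17, 2020; done March 19, 2020 — 2 days late.

No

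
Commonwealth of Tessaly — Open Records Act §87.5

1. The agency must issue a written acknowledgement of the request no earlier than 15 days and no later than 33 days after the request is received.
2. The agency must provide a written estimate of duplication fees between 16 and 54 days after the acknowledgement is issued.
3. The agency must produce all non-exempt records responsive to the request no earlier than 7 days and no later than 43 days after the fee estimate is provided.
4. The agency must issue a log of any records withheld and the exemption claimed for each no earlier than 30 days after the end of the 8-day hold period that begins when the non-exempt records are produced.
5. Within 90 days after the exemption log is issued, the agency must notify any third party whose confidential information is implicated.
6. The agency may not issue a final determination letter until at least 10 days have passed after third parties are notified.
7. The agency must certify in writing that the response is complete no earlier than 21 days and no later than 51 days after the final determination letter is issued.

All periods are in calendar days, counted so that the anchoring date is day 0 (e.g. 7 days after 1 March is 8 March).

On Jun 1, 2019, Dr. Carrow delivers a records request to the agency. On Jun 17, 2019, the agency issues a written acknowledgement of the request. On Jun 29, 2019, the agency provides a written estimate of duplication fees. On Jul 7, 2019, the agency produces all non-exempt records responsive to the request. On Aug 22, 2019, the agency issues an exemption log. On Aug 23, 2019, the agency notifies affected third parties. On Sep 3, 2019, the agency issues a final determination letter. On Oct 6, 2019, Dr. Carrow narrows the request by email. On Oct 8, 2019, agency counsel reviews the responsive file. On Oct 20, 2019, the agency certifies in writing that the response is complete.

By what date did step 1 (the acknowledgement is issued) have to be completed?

Step 1 runs from Jun 1, 2019, when the request is received. The window is 15–33 days after Jun 1, 2019; it closes on Jul 4, 2019.

Jul 4, 2019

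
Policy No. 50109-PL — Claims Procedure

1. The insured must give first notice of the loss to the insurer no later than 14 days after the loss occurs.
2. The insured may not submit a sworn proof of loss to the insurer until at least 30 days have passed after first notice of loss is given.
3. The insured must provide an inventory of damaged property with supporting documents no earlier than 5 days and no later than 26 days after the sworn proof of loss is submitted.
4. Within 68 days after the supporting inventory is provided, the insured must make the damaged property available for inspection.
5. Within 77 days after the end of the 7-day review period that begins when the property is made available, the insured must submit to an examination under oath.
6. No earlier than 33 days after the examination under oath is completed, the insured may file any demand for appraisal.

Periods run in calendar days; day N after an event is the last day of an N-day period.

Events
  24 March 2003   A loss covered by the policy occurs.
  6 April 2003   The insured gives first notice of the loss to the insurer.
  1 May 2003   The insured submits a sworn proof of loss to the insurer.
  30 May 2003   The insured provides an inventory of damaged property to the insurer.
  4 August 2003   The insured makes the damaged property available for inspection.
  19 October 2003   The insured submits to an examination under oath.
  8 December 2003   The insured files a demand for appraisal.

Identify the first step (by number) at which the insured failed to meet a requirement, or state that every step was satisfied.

Step 2

Step 1: 14 days after 24 March 2003 (when the loss occurs) is 7 April 2003; done 6 April 2003 — timely.
Step 2: the earliest permitted date is 30 days after 6 April 2003 (when first notice of loss is given), i.e. 6 May 2003; done 1 May 2003 — 5 days too early.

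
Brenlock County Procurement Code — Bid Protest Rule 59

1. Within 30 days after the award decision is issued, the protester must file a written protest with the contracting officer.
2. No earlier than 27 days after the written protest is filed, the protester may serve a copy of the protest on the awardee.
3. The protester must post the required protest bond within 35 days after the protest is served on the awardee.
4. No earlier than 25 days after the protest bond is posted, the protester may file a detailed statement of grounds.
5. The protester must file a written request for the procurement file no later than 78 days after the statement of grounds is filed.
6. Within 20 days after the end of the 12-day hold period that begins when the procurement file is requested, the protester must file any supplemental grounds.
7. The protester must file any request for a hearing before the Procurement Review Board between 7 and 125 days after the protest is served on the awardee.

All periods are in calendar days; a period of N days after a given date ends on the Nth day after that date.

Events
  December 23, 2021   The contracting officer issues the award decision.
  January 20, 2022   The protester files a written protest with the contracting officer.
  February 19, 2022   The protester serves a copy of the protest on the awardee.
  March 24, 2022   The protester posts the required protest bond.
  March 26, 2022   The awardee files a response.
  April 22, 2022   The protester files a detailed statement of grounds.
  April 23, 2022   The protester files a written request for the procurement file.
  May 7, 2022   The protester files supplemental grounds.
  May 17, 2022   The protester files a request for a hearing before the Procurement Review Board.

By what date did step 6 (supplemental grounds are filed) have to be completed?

The procurement file is requested on April 23, 2022; the 12-day hold period therefore ends May 5, 2022, and step 6 runs from that date. 20 days after May 5, 2022 is May 25, 2022.

May 25, 2022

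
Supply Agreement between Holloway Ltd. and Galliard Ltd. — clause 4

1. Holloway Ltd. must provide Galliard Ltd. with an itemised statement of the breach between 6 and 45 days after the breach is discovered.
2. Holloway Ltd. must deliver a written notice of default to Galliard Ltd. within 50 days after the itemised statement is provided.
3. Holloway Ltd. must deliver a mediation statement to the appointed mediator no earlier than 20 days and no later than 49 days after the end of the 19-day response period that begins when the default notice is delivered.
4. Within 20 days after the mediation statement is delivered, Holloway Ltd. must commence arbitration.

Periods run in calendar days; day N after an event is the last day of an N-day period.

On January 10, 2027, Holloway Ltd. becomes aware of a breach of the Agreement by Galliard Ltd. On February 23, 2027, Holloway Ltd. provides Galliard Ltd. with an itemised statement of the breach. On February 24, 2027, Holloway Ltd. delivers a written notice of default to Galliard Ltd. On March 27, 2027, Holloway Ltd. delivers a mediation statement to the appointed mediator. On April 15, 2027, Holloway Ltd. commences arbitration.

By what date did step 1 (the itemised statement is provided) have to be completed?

Step 1 runs from January 10, 2027, when the breach is discovered. The window is 6–45 days after January 10, 2027; it closes on February 24, 2027.

February 24, 2027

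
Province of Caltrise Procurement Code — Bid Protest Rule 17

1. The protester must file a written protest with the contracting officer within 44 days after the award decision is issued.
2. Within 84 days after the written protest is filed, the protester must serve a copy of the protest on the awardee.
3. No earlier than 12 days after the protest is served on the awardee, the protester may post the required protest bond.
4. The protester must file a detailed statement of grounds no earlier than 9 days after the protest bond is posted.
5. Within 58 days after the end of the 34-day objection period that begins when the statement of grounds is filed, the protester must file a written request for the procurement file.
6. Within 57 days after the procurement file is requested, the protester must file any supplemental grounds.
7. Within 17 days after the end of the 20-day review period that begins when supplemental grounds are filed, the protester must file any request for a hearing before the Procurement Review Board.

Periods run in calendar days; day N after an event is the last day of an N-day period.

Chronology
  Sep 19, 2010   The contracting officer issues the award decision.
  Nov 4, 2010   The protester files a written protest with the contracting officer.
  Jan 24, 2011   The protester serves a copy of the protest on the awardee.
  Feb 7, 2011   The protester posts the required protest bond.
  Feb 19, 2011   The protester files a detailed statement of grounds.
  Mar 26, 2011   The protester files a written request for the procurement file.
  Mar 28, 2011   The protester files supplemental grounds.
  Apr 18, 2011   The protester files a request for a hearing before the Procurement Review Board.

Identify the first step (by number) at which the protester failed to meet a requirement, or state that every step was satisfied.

Step 1: 44 days after Sep 19, 2010 (when the award decision is issued) is Nov 2, 2010; Nov 4, 2010 misses that deadline by 2 days.

Step 1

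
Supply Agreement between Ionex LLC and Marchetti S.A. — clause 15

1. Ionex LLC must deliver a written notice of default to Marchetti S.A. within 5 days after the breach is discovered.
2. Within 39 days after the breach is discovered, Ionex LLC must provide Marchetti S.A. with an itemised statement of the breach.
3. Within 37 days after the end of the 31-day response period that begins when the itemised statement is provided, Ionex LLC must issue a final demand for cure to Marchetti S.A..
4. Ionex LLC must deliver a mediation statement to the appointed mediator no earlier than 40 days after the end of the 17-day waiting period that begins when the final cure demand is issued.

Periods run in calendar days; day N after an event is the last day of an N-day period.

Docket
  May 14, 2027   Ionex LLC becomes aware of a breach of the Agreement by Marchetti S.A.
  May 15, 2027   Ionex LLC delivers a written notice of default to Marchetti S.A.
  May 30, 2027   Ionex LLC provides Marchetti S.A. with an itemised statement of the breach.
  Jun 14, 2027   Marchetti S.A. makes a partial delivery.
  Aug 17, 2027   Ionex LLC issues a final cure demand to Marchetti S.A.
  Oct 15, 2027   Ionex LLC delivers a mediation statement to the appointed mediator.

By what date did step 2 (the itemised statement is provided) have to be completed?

Step 2 runs from May 14, 2027, when the breach is discovered. 39 days after May 14, 2027 is Jun 22, 2027.

Jun 22, 2027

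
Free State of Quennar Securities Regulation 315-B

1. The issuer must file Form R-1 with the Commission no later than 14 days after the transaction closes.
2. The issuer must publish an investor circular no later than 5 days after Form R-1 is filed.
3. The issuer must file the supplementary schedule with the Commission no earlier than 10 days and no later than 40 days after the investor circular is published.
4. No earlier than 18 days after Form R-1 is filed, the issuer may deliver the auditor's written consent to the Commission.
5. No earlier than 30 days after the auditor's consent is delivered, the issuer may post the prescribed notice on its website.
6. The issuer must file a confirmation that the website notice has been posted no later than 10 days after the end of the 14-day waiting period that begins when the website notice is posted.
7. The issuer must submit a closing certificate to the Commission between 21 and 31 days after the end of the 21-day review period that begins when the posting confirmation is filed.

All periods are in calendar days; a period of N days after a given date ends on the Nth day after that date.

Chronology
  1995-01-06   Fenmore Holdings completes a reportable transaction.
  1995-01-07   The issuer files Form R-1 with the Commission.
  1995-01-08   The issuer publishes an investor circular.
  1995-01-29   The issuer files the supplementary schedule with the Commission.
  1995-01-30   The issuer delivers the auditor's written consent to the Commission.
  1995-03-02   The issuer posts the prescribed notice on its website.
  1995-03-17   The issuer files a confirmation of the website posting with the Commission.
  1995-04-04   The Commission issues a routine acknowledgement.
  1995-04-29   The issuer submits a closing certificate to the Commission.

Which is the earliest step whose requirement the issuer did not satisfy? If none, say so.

None — every step was satisfied

Step 1 — counting 14 days from 1995-01-06 (when the transaction closes) gives a deadline of 1995-01-20; 1995-01-07 is within that limit.
Step 2 — counting 5 days from 1995-01-07 (when Form R-1 is filed) gives a deadline of 1995-01-12; completed 1995-01-08, before the deadline.
Step 3 — 10 and 40 days from 1995-01-08 (when the investor circular is published) are 1995-01-18 and 1995-02-17 respectively; done 1995-01-29, which is between those dates.
Step 4 — must wait 18 days from 1995-01-07 (when Form R-1 is filed), so not before 1995-01-25; 1995-01-30 is on or after that date.
Step 5 — must wait 30 days from 1995-01-30 (when the auditor's consent is delivered), so not before 1995-03-01; done 1995-03-02, after the minimum wait.
Step 6 — counting 10 days from 1995-03-16 (end of the 14-day waiting period, which began when the website notice is posted on 1995-03-02) gives a deadline of 1995-03-26; done 1995-03-17 — timely.
Step 7 — 21 and 31 days from 1995-04-07 (end of the 21-day review period, which began when the posting confirmation is filed on 1995-03-17) are 1995-04-28 and 1995-05-08 respectively; 1995-04-29 falls inside that range.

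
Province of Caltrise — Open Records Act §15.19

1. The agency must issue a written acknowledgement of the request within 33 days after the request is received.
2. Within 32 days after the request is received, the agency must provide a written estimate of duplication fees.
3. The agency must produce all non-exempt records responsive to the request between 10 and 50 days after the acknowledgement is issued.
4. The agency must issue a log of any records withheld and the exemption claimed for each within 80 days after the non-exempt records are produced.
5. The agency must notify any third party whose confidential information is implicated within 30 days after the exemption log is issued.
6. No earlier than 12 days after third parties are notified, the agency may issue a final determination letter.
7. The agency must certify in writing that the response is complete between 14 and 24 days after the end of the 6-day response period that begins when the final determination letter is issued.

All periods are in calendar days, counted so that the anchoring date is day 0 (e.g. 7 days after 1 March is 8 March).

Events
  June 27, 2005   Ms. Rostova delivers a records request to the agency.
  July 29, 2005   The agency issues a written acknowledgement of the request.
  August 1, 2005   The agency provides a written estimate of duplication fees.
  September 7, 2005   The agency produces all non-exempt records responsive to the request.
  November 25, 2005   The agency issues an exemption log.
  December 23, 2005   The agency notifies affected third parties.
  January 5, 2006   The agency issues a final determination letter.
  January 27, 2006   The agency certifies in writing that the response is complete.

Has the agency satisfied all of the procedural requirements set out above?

No

(1) due by June 27, 2005 + 33 days = July 30, 2005; July 29, 2005 is within that limit.
(2) due by June 27, 2005 + 32 days = July 29, 2005; not done until August 1, 2005, 3 days after the deadline.
The procedure was therefore not followed at step 2.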